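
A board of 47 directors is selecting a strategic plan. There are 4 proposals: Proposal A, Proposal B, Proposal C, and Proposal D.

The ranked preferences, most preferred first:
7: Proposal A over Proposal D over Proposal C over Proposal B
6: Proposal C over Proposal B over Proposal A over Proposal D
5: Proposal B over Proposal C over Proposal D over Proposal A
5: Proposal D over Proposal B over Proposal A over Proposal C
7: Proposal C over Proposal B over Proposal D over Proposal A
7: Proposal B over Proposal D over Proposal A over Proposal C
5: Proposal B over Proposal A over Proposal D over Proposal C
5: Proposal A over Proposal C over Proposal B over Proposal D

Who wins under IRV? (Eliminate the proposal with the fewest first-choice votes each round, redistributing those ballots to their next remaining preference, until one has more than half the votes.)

Proposal C

Round 1: Proposal A 12, Proposal B 17, Proposal C 13, Proposal D 5. Proposal D eliminated.
Round 2: Proposal A 12, Proposal B 22, Proposal C 13. Proposal A eliminated.
Round 3: Proposal B 22, Proposal C 25. Proposal C has a majority (≥24).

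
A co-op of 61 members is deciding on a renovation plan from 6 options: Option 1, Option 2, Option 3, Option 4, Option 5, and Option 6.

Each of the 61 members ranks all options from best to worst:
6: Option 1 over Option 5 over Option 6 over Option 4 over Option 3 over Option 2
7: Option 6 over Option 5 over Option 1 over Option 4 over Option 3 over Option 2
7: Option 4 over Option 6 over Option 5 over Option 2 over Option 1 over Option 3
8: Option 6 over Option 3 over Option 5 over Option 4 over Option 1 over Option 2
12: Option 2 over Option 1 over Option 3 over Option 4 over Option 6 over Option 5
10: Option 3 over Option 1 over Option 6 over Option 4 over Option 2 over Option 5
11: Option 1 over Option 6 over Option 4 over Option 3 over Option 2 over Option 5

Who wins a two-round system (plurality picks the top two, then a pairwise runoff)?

Round 1 first-place votes: Option 1 17, Option 2 12, Option 3 10, Option 4 7, Option 5 0, Option 6 15. Option 1 and Option 6 advance.
Runoff: Option 1 is ranked above Option 6 on 39 ballots, Option 6 above Option 1 on 22.

Option 1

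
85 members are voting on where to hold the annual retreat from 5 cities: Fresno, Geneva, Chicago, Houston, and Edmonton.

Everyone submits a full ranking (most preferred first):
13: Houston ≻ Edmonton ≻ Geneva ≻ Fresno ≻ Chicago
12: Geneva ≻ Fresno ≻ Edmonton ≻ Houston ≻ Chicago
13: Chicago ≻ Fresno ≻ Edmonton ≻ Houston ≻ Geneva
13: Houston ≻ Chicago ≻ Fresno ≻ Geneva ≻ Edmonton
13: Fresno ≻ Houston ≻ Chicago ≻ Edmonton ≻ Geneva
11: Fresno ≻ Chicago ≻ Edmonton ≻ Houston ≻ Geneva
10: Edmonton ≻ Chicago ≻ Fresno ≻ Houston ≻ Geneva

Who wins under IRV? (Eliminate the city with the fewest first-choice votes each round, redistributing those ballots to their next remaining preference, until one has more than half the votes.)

Fresno

Round 1: Fresno 24, Geneva 12, Chicago 13, Houston 26, Edmonton 10. Edmonton eliminated.
Round 2: Fresno 24, Geneva 12, Chicago 23, Houston 26. Geneva eliminated.
Round 3: Fresno 36, Chicago 23, Houston 26. Chicago eliminated.
Round 4: Fresno 59, Houston 26. Fresno has a majority (≥43).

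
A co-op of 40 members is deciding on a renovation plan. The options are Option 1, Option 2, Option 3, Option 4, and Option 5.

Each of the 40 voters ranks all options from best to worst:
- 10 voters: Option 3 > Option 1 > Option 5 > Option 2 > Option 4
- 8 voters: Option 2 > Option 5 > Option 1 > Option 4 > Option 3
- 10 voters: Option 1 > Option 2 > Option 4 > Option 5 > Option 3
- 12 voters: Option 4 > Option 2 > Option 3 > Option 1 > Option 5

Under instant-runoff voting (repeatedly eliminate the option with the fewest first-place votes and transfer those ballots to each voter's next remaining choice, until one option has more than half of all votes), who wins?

Option 1

Round 1: Option 1 10, Option 2 8, Option 3 10, Option 4 12, Option 5 0. Option 5 eliminated.
Round 2: Option 1 10, Option 2 8, Option 3 10, Option 4 12. Option 2 eliminated.
Round 3: Option 1 18, Option 3 10, Option 4 12. Option 3 eliminated.
Round 4: Option 1 28, Option 4 12. Option 1 has a majority (≥21).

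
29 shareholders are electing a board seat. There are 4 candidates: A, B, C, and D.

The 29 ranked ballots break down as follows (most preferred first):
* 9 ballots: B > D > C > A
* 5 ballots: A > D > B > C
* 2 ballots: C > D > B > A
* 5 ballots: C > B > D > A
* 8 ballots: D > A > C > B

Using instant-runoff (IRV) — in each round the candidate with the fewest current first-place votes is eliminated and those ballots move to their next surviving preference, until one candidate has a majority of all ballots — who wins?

Round 1: A 5, B 9, C 7, D 8. A eliminated.
Round 2: B 9, C 7, D 13. C eliminated.
Round 3: B 14, D 15. D has a majority (≥15).

D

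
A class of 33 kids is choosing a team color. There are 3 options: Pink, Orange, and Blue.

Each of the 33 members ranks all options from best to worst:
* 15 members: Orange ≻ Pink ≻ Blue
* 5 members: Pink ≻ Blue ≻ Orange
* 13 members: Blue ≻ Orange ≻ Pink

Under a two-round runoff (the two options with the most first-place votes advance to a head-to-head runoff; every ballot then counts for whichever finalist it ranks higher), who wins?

Round 1 first-place votes: Pink 5, Orange 15, Blue 13. Orange and Blue advance.
Runoff: Orange is ranked above Blue on 15 ballots, Blue above Orange on 18.

Blue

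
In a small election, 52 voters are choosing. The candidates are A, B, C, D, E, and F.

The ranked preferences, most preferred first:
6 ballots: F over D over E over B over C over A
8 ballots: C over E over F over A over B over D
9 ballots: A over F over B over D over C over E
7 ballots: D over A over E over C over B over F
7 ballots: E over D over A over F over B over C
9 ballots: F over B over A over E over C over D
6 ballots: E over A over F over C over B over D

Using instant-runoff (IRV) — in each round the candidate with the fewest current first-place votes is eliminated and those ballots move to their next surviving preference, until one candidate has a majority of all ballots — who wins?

E

Round 1: A 9, B 0, C 8, D 7, E 13, F 15. B eliminated.
Round 2: A 9, C 8, D 7, E 13, F 15. D eliminated.
Round 3: A 16, C 8, E 13, F 15. C eliminated.
Round 4: A 16, E 21, F 15. F eliminated.
Round 5: A 25, E 27. E has a majority (≥27).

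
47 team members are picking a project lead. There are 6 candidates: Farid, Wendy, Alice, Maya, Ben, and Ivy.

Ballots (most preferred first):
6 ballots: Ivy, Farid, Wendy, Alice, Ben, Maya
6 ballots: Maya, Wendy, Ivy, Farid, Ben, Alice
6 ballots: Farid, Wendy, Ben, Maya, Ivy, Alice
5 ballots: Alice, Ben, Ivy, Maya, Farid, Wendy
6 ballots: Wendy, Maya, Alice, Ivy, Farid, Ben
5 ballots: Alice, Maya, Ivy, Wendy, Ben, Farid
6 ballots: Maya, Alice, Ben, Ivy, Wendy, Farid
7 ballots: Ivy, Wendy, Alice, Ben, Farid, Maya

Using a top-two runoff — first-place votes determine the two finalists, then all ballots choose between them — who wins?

Maya

Round 1 first-place votes: Farid 6, Wendy 6, Alice 10, Maya 12, Ben 0, Ivy 13. Ivy and Maya advance.
Runoff: Ivy is ranked above Maya on 18 ballots, Maya above Ivy on 29.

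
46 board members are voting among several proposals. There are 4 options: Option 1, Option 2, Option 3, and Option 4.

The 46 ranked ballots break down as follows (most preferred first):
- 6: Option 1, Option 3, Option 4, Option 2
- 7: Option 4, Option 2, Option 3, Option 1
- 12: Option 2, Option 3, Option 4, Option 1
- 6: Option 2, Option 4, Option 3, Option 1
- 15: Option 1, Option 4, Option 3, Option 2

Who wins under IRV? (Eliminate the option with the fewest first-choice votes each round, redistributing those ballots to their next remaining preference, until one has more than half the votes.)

Round 1: Option 1 21, Option 2 18, Option 3 0, Option 4 7. Option 3 eliminated.
Round 2: Option 1 21, Option 2 18, Option 4 7. Option 4 eliminated.
Round 3: Option 1 21, Option 2 25. Option 2 has a majority (≥24).

Option 2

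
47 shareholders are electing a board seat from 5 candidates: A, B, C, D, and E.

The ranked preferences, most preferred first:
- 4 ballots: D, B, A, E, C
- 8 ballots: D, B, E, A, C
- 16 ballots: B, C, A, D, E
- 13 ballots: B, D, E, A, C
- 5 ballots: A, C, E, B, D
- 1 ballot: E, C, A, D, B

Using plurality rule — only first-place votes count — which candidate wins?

B

First-place votes: A 5, B 29, C 0, D 12, E 1.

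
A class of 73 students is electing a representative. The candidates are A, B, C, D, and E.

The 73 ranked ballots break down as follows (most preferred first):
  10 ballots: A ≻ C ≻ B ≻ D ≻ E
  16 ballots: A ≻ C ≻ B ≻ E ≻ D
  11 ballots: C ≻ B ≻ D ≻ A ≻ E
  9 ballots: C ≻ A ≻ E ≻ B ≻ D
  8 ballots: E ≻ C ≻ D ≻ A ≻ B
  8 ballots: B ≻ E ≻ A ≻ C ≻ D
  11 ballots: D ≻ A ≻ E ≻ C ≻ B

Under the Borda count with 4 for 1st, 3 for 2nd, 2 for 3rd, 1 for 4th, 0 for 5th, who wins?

A: 10×4 + 16×4 + 11×1 + 9×3 + 8×1 + 8×2 + 11×3 = 199
B: 10×2 + 16×2 + 11×3 + 9×1 + 8×0 + 8×4 + 11×0 = 126
C: 10×3 + 16×3 + 11×4 + 9×4 + 8×3 + 8×1 + 11×1 = 201
D: 10×1 + 16×0 + 11×2 + 9×0 + 8×2 + 8×0 + 11×4 = 92
E: 10×0 + 16×1 + 11×0 + 9×2 + 8×4 + 8×3 + 11×2 = 112

C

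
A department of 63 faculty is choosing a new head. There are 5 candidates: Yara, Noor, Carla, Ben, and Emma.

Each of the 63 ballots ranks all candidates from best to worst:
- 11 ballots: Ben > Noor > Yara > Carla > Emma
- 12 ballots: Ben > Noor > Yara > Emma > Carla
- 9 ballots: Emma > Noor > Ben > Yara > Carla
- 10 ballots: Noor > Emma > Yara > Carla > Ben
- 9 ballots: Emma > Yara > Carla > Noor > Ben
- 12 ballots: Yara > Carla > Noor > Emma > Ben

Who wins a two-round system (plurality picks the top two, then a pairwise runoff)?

Round 1 first-place votes: Yara 12, Noor 10, Carla 0, Ben 23, Emma 18. Ben and Emma advance.
Runoff: Ben is ranked above Emma on 23 ballots, Emma above Ben on 40.

Emma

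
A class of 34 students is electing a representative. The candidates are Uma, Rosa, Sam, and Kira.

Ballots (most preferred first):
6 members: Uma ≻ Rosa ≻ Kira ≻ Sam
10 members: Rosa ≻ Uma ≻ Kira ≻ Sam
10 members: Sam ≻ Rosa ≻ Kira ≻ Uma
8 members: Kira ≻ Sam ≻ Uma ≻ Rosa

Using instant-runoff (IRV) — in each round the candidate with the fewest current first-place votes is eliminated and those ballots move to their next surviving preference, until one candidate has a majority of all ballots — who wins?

Sam

Round 1: Uma 6, Rosa 10, Sam 10, Kira 8. Uma eliminated.
Round 2: Rosa 16, Sam 10, Kira 8. Kira eliminated.
Round 3: Rosa 16, Sam 18. Sam has a majority (≥18).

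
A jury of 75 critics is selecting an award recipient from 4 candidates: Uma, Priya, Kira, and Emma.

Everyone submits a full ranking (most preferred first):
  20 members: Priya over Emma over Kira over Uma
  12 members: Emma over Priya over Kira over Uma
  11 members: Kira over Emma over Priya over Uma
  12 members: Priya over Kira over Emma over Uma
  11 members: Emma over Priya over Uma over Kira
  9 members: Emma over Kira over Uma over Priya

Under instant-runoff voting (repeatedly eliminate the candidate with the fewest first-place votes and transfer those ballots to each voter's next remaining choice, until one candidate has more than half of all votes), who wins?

Round 1: Uma 0, Priya 32, Kira 11, Emma 32. Uma eliminated.
Round 2: Priya 32, Kira 11, Emma 32. Kira eliminated.
Round 3: Priya 32, Emma 43. Emma has a majority (≥38).

Emma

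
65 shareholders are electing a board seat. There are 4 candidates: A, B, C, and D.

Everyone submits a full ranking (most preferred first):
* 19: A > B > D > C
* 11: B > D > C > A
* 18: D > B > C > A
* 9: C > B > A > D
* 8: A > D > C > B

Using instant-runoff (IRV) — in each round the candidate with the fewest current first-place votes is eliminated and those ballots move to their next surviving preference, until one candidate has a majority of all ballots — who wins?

B

Round 1: A 27, B 11, C 9, D 18. C eliminated.
Round 2: A 27, B 20, D 18. D eliminated.
Round 3: A 27, B 38. B has a majority (≥33).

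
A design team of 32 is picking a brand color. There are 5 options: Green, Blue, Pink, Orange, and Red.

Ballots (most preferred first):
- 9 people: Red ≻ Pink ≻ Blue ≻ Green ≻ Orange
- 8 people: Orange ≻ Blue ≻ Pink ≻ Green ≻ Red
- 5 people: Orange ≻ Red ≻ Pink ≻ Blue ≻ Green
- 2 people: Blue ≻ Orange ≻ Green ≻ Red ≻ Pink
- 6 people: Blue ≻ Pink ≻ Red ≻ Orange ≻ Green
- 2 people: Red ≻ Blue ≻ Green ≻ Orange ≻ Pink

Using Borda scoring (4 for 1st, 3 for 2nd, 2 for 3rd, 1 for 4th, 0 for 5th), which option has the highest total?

Green: 9×1 + 8×1 + 5×0 + 2×2 + 6×0 + 2×2 = 25
Blue: 9×2 + 8×3 + 5×1 + 2×4 + 6×4 + 2×3 = 85
Pink: 9×3 + 8×2 + 5×2 + 2×0 + 6×3 + 2×0 = 71
Orange: 9×0 + 8×4 + 5×4 + 2×3 + 6×1 + 2×1 = 66
Red: 9×4 + 8×0 + 5×3 + 2×1 + 6×2 + 2×4 = 73

Blue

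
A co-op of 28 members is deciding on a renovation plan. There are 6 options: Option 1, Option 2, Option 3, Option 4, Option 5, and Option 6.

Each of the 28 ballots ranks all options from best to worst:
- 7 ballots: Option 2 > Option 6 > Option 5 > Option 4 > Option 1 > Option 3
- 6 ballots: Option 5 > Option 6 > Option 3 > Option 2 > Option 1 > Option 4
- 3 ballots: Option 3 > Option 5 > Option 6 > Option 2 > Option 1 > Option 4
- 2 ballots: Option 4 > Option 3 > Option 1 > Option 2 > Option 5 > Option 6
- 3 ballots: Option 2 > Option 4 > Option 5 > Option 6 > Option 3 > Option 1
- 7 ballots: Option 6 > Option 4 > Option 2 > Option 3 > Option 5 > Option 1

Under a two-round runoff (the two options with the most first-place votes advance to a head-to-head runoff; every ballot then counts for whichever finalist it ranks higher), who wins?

Option 6

Round 1 first-place votes: Option 1 0, Option 2 10, Option 3 3, Option 4 2, Option 5 6, Option 6 7. Option 2 and Option 6 advance.
Runoff: Option 2 is ranked above Option 6 on 12 ballots, Option 6 above Option 2 on 16.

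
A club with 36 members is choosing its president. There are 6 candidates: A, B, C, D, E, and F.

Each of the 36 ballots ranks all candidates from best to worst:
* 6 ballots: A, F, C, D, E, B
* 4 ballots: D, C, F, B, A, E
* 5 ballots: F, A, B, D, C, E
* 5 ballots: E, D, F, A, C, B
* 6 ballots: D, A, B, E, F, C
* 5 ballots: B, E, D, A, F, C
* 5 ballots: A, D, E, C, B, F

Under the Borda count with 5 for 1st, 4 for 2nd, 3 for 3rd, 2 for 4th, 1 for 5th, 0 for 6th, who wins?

A: 6×5 + 4×1 + 5×4 + 5×2 + 6×4 + 5×2 + 5×5 = 123
B: 6×0 + 4×2 + 5×3 + 5×0 + 6×3 + 5×5 + 5×1 = 71
C: 6×3 + 4×4 + 5×1 + 5×1 + 6×0 + 5×0 + 5×2 = 54
D: 6×2 + 4×5 + 5×2 + 5×4 + 6×5 + 5×3 + 5×4 = 127
E: 6×1 + 4×0 + 5×0 + 5×5 + 6×2 + 5×4 + 5×3 = 78
F: 6×4 + 4×3 + 5×5 + 5×3 + 6×1 + 5×1 + 5×0 = 87

D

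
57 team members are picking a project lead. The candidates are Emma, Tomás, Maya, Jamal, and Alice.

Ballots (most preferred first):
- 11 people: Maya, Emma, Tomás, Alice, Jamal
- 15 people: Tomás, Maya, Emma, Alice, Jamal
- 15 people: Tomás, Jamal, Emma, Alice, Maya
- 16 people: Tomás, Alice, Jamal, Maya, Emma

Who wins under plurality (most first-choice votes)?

Tomás

First-place votes: Emma 0, Tomás 46, Maya 11, Jamal 0, Alice 0.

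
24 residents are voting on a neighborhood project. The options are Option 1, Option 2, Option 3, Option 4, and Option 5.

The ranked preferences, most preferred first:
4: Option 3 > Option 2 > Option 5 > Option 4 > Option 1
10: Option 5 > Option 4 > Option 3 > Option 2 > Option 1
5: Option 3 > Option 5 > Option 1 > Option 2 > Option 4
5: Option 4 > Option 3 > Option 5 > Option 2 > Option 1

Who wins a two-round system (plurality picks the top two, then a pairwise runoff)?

Round 1 first-place votes: Option 1 0, Option 2 0, Option 3 9, Option 4 5, Option 5 10. Option 5 and Option 3 advance.
Runoff: Option 5 is ranked above Option 3 on 10 ballots, Option 3 above Option 5 on 14.

Option 3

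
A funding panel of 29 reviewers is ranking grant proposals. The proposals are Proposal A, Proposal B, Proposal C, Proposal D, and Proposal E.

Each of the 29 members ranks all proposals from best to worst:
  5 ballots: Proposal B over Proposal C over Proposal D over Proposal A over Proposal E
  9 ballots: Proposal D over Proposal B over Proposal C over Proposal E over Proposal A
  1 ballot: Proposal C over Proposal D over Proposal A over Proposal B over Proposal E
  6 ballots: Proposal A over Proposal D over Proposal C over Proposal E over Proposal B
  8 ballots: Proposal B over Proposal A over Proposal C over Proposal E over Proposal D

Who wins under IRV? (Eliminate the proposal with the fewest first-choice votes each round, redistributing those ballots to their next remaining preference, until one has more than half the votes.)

Proposal D

Round 1: Proposal A 6, Proposal B 13, Proposal C 1, Proposal D 9, Proposal E 0. Proposal E eliminated.
Round 2: Proposal A 6, Proposal B 13, Proposal C 1, Proposal D 9. Proposal C eliminated.
Round 3: Proposal A 6, Proposal B 13, Proposal D 10. Proposal A eliminated.
Round 4: Proposal B 13, Proposal D 16. Proposal D has a majority (≥15).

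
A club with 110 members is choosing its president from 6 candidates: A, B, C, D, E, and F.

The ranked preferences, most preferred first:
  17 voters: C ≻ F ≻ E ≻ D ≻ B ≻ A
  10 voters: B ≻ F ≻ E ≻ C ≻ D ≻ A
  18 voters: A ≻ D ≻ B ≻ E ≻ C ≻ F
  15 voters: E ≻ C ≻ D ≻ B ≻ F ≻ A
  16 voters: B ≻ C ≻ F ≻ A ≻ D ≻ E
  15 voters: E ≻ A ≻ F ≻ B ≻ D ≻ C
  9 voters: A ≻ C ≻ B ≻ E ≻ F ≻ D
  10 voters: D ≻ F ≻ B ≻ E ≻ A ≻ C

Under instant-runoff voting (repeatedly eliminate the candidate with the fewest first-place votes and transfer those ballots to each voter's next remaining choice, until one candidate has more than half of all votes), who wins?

Round 1: A 27, B 26, C 17, D 10, E 30, F 0. F eliminated.
Round 2: A 27, B 26, C 17, D 10, E 30. D eliminated.
Round 3: A 27, B 36, C 17, E 30. C eliminated.
Round 4: A 27, B 36, E 47. A eliminated.
Round 5: B 63, E 47. B has a majority (≥56).

B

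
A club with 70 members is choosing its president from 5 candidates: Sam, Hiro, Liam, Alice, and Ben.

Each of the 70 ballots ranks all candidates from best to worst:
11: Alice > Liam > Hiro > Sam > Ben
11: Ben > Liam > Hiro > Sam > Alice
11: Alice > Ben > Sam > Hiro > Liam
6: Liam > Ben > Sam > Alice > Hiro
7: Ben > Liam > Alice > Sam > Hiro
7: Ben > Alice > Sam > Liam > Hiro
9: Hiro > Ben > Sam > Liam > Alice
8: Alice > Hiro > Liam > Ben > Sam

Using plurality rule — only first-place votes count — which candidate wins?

Alice

First-place votes: Sam 0, Hiro 9, Liam 6, Alice 30, Ben 25.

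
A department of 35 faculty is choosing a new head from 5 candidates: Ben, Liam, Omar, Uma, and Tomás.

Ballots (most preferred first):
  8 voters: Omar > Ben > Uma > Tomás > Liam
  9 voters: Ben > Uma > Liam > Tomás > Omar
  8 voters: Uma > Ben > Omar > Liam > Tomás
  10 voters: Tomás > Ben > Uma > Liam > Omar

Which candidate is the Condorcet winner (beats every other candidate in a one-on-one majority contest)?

Ben

Ben vs Liam: 35–0
Ben vs Omar: 27–8
Ben vs Uma: 27–8
Ben vs Tomás: 25–10
Ben beats every other candidate.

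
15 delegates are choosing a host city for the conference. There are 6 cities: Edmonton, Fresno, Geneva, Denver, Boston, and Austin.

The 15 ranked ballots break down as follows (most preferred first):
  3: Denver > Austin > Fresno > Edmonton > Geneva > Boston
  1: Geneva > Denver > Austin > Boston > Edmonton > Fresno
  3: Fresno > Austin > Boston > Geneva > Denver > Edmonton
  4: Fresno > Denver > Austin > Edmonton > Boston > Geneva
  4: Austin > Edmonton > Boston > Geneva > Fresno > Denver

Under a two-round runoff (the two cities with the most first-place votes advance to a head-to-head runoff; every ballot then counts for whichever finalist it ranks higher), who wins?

Austin

Round 1 first-place votes: Edmonton 0, Fresno 7, Geneva 1, Denver 3, Boston 0, Austin 4. Fresno and Austin advance.
Runoff: Fresno is ranked above Austin on 7 ballots, Austin above Fresno on 8.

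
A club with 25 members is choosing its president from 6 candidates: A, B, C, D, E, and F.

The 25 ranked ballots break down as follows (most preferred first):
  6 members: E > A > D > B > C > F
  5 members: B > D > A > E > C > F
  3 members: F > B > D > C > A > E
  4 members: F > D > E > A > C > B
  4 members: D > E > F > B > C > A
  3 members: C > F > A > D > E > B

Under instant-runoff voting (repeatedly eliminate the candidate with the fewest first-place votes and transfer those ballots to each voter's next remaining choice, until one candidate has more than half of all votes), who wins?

Round 1: A 0, B 5, C 3, D 4, E 6, F 7. A eliminated.
Round 2: B 5, C 3, D 4, E 6, F 7. C eliminated.
Round 3: B 5, D 4, E 6, F 10. D eliminated.
Round 4: B 5, E 10, F 10. B eliminated.
Round 5: E 15, F 10. E has a majority (≥13).

E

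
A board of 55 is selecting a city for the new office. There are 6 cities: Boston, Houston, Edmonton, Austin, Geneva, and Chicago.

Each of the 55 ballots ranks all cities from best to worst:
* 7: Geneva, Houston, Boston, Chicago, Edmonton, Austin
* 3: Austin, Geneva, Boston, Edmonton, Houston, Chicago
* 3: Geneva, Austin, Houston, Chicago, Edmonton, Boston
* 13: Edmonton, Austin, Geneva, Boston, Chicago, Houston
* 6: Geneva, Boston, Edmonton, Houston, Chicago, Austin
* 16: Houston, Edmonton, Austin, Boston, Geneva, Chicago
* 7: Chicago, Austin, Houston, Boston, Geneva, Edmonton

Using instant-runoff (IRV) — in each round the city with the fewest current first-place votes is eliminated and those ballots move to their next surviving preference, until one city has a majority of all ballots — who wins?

Geneva

Round 1: Boston 0, Houston 16, Edmonton 13, Austin 3, Geneva 16, Chicago 7. Boston eliminated.
Round 2: Houston 16, Edmonton 13, Austin 3, Geneva 16, Chicago 7. Austin eliminated.
Round 3: Houston 16, Edmonton 13, Geneva 19, Chicago 7. Chicago eliminated.
Round 4: Houston 23, Edmonton 13, Geneva 19. Edmonton eliminated.
Round 5: Houston 23, Geneva 32. Geneva has a majority (≥28).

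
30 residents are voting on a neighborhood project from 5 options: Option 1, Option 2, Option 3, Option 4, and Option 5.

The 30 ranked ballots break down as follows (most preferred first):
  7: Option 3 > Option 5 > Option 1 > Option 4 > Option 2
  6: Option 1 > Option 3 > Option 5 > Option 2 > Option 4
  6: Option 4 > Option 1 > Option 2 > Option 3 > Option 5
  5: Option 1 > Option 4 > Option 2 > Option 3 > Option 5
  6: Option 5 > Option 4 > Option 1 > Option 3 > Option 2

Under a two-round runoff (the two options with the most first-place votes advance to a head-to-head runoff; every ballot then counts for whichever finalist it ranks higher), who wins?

Round 1 first-place votes: Option 1 11, Option 2 0, Option 3 7, Option 4 6, Option 5 6. Option 1 and Option 3 advance.
Runoff: Option 1 is ranked above Option 3 on 23 ballots, Option 3 above Option 1 on 7.

Option 1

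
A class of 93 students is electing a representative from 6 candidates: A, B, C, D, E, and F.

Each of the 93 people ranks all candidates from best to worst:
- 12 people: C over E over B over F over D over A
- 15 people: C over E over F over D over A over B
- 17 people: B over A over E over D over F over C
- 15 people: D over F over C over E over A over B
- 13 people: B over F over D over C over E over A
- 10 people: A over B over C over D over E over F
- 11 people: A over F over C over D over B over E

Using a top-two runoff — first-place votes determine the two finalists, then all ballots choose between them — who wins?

Round 1 first-place votes: A 21, B 30, C 27, D 15, E 0, F 0. B and C advance.
Runoff: B is ranked above C on 40 ballots, C above B on 53.

C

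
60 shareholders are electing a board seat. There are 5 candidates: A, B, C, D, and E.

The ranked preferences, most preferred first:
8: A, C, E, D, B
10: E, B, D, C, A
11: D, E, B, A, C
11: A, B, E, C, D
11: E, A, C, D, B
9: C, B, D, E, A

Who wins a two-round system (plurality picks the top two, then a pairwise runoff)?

Round 1 first-place votes: A 19, B 0, C 9, D 11, E 21. E and A advance.
Runoff: E is ranked above A on 41 ballots, A above E on 19.

E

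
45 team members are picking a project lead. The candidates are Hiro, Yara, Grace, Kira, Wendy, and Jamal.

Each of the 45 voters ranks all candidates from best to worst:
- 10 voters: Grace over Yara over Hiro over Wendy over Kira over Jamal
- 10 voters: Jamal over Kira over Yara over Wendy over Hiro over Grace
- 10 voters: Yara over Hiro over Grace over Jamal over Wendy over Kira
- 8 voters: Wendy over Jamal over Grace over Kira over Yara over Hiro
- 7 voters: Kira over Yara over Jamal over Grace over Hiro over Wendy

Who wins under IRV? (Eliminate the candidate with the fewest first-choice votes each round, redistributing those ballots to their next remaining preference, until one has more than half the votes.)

Round 1: Hiro 0, Yara 10, Grace 10, Kira 7, Wendy 8, Jamal 10. Hiro eliminated.
Round 2: Yara 10, Grace 10, Kira 7, Wendy 8, Jamal 10. Kira eliminated.
Round 3: Yara 17, Grace 10, Wendy 8, Jamal 10. Wendy eliminated.
Round 4: Yara 17, Grace 10, Jamal 18. Grace eliminated.
Round 5: Yara 27, Jamal 18. Yara has a majority (≥23).

Yara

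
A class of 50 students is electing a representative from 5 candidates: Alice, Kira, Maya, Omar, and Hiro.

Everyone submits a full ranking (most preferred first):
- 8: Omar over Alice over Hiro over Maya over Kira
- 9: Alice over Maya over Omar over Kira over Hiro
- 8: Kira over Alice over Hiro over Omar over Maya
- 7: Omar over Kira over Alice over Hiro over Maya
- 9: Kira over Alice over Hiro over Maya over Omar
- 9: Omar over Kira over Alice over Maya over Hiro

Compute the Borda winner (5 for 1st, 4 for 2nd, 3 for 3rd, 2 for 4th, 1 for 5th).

Alice: 8×4 + 9×5 + 8×4 + 7×3 + 9×4 + 9×3 = 193
Kira: 8×1 + 9×2 + 8×5 + 7×4 + 9×5 + 9×4 = 175
Maya: 8×2 + 9×4 + 8×1 + 7×1 + 9×2 + 9×2 = 103
Omar: 8×5 + 9×3 + 8×2 + 7×5 + 9×1 + 9×5 = 172
Hiro: 8×3 + 9×1 + 8×3 + 7×2 + 9×3 + 9×1 = 107

Alice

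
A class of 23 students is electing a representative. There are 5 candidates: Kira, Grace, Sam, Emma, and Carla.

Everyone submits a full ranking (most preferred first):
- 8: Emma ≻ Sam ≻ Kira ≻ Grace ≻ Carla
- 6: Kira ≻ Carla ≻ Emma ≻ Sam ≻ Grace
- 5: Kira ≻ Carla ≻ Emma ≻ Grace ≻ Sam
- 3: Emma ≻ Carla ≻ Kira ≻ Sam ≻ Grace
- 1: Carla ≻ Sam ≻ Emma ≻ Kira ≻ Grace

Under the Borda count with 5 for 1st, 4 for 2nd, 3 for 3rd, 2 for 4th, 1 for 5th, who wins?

Emma

Kira: 8×3 + 6×5 + 5×5 + 3×3 + 1×2 = 90
Grace: 8×2 + 6×1 + 5×2 + 3×1 + 1×1 = 36
Sam: 8×4 + 6×2 + 5×1 + 3×2 + 1×4 = 59
Emma: 8×5 + 6×3 + 5×3 + 3×5 + 1×3 = 91
Carla: 8×1 + 6×4 + 5×4 + 3×4 + 1×5 = 69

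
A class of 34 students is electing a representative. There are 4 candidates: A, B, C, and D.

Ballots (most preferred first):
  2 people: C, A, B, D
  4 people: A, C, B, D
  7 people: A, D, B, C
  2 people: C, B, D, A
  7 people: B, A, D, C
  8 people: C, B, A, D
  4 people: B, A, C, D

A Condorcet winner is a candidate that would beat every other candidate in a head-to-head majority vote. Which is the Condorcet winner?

B vs A: 21–13
B vs C: 18–16
B vs D: 27–7
B beats every other candidate.

B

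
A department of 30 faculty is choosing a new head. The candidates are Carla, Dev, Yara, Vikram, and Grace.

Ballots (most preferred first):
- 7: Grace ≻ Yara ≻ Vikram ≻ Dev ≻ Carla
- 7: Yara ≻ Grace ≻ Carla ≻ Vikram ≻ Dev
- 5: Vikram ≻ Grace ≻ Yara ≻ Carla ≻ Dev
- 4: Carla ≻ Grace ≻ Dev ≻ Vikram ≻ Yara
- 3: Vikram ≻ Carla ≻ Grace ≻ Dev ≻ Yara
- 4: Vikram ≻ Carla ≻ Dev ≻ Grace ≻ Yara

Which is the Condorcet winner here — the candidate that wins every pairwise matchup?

Grace

Grace vs Carla: 19–11
Grace vs Dev: 26–4
Grace vs Yara: 23–7
Grace vs Vikram: 18–12
Grace beats every other candidate.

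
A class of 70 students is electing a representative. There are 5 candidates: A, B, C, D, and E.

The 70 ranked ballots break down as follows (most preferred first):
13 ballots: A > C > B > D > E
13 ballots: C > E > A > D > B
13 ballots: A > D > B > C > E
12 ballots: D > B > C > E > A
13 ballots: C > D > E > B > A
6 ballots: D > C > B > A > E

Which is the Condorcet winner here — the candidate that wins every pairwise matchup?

C vs A: 44–26
C vs B: 45–25
C vs D: 39–31
C vs E: 70–0
C beats every other candidate.

C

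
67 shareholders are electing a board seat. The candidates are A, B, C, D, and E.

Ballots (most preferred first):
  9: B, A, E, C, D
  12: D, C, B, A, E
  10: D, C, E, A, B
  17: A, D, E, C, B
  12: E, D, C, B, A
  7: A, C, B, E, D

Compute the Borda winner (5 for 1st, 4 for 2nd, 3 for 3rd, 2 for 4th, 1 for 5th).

D

A: 9×4 + 12×2 + 10×2 + 17×5 + 12×1 + 7×5 = 212
B: 9×5 + 12×3 + 10×1 + 17×1 + 12×2 + 7×3 = 153
C: 9×2 + 12×4 + 10×4 + 17×2 + 12×3 + 7×4 = 204
D: 9×1 + 12×5 + 10×5 + 17×4 + 12×4 + 7×1 = 242
E: 9×3 + 12×1 + 10×3 + 17×3 + 12×5 + 7×2 = 194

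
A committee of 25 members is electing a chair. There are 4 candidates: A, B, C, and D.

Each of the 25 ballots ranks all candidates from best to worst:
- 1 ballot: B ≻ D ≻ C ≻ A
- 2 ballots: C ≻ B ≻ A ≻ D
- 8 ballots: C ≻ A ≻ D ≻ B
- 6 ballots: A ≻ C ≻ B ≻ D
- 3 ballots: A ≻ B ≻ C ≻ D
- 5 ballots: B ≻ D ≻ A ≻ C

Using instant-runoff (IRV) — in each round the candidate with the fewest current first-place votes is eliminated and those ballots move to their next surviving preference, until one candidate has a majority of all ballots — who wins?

A

Round 1: A 9, B 6, C 10, D 0. D eliminated.
Round 2: A 9, B 6, C 10. B eliminated.
Round 3: A 14, C 11. A has a majority (≥13).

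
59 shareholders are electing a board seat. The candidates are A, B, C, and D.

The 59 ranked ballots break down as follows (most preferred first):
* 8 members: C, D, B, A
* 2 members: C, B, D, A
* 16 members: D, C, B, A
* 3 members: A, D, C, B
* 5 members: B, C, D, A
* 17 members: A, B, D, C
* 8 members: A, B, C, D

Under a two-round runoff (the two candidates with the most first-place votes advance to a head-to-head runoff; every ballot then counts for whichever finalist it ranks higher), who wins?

Round 1 first-place votes: A 28, B 5, C 10, D 16. A and D advance.
Runoff: A is ranked above D on 28 ballots, D above A on 31.

D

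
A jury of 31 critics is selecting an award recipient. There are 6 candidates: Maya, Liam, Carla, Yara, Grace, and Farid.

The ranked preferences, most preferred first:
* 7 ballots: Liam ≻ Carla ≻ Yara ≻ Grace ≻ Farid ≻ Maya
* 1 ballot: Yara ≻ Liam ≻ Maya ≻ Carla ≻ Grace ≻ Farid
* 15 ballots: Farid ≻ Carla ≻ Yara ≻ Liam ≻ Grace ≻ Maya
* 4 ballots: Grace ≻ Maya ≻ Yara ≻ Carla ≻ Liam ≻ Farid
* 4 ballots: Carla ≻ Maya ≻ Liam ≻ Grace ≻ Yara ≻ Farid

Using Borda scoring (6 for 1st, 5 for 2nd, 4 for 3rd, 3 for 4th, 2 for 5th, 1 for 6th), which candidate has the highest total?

Maya: 7×1 + 1×4 + 15×1 + 4×5 + 4×5 = 66
Liam: 7×6 + 1×5 + 15×3 + 4×2 + 4×4 = 116
Carla: 7×5 + 1×3 + 15×5 + 4×3 + 4×6 = 149
Yara: 7×4 + 1×6 + 15×4 + 4×4 + 4×2 = 118
Grace: 7×3 + 1×2 + 15×2 + 4×6 + 4×3 = 89
Farid: 7×2 + 1×1 + 15×6 + 4×1 + 4×1 = 113

Carla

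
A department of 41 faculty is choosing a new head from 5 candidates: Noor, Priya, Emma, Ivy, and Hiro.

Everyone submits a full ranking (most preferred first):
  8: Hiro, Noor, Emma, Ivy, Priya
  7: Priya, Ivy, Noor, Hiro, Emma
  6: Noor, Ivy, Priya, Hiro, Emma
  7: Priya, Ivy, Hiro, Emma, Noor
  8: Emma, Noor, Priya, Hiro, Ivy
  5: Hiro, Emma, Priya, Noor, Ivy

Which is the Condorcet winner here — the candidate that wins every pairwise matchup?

Noor

Noor vs Priya: 22–19
Noor vs Emma: 21–20
Noor vs Ivy: 27–14
Noor vs Hiro: 21–20
Noor beats every other candidate.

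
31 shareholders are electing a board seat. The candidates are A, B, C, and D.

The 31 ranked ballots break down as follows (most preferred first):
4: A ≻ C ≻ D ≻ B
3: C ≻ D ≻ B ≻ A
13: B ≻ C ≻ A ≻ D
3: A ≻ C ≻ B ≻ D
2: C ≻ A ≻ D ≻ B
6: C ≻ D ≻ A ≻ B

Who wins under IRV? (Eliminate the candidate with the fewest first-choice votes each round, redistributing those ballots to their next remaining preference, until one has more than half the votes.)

Round 1: A 7, B 13, C 11, D 0. D eliminated.
Round 2: A 7, B 13, C 11. A eliminated.
Round 3: B 13, C 18. C has a majority (≥16).

C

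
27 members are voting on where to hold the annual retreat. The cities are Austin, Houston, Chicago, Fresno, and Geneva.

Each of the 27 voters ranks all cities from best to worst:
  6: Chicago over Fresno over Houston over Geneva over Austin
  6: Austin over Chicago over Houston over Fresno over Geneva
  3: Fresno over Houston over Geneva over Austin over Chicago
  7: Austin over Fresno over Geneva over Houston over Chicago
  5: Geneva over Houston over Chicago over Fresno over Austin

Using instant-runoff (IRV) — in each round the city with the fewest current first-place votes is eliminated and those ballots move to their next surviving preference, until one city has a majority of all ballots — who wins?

Geneva

Round 1: Austin 13, Houston 0, Chicago 6, Fresno 3, Geneva 5. Houston eliminated.
Round 2: Austin 13, Chicago 6, Fresno 3, Geneva 5. Fresno eliminated.
Round 3: Austin 13, Chicago 6, Geneva 8. Chicago eliminated.
Round 4: Austin 13, Geneva 14. Geneva has a majority (≥14).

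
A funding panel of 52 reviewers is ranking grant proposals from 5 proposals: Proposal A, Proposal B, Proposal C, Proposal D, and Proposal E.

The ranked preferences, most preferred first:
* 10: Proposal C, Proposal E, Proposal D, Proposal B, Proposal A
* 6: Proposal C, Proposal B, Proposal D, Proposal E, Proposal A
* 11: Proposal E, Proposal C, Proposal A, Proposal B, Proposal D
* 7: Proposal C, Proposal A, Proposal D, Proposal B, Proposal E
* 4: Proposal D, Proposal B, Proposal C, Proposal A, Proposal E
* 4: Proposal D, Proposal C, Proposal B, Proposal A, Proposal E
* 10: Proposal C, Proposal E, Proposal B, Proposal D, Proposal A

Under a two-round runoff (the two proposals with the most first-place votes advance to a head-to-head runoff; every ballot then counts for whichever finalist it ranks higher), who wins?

Proposal C

Round 1 first-place votes: Proposal A 0, Proposal B 0, Proposal C 33, Proposal D 8, Proposal E 11. Proposal C and Proposal E advance.
Runoff: Proposal C is ranked above Proposal E on 41 ballots, Proposal E above Proposal C on 11.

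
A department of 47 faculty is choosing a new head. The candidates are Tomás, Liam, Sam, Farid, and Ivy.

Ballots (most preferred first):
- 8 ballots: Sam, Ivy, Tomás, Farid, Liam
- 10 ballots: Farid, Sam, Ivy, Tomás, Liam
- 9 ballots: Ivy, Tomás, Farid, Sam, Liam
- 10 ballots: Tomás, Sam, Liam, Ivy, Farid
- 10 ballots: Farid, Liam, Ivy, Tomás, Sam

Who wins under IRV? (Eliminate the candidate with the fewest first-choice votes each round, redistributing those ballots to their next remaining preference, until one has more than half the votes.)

Round 1: Tomás 10, Liam 0, Sam 8, Farid 20, Ivy 9. Liam eliminated.
Round 2: Tomás 10, Sam 8, Farid 20, Ivy 9. Sam eliminated.
Round 3: Tomás 10, Farid 20, Ivy 17. Tomás eliminated.
Round 4: Farid 20, Ivy 27. Ivy has a majority (≥24).

Ivy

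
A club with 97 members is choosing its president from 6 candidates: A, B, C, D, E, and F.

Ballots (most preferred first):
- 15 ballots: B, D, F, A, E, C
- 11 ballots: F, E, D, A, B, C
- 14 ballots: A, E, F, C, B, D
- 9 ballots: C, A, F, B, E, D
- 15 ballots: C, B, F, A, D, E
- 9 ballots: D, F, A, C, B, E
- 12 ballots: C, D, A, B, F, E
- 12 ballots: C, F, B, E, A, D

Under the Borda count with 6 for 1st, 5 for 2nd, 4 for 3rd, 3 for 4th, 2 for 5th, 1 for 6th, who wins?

F

A: 15×3 + 11×3 + 14×6 + 9×5 + 15×3 + 9×4 + 12×4 + 12×2 = 360
B: 15×6 + 11×2 + 14×2 + 9×3 + 15×5 + 9×2 + 12×3 + 12×4 = 344
C: 15×1 + 11×1 + 14×3 + 9×6 + 15×6 + 9×3 + 12×6 + 12×6 = 383
D: 15×5 + 11×4 + 14×1 + 9×1 + 15×2 + 9×6 + 12×5 + 12×1 = 298
E: 15×2 + 11×5 + 14×5 + 9×2 + 15×1 + 9×1 + 12×1 + 12×3 = 245
F: 15×4 + 11×6 + 14×4 + 9×4 + 15×4 + 9×5 + 12×2 + 12×5 = 407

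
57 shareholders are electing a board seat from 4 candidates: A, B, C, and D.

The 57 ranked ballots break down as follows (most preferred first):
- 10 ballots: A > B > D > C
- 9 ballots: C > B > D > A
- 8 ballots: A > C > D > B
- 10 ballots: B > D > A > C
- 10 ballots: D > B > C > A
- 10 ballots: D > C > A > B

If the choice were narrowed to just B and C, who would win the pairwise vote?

B

B is ranked above C on 30 ballots; C above B on 27.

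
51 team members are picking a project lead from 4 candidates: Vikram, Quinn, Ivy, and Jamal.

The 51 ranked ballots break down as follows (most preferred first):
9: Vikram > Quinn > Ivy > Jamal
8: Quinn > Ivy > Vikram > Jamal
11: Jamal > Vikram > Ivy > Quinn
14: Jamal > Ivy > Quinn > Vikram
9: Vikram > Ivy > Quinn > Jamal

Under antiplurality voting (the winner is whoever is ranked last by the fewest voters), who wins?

Ivy

Last-place votes: Vikram 14, Quinn 11, Ivy 0, Jamal 26.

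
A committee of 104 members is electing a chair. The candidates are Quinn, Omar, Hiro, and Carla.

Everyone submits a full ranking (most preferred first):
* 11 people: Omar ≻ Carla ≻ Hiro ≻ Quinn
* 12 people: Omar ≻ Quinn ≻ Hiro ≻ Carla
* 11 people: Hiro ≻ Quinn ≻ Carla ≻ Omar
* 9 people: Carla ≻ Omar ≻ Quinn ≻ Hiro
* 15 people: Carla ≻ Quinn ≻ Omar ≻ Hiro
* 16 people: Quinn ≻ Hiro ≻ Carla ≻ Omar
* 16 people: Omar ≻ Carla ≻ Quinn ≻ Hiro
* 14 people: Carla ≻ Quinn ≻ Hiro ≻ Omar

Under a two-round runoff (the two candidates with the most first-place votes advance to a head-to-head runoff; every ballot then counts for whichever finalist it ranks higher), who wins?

Round 1 first-place votes: Quinn 16, Omar 39, Hiro 11, Carla 38. Omar and Carla advance.
Runoff: Omar is ranked above Carla on 39 ballots, Carla above Omar on 65.

Carla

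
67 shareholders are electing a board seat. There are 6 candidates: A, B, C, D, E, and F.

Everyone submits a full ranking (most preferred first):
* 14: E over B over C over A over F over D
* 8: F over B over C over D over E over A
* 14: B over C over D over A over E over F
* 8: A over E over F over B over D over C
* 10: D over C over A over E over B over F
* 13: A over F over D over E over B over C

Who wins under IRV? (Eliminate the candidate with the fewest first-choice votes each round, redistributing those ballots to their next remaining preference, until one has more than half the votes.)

Round 1: A 21, B 14, C 0, D 10, E 14, F 8. C eliminated.
Round 2: A 21, B 14, D 10, E 14, F 8. F eliminated.
Round 3: A 21, B 22, D 10, E 14. D eliminated.
Round 4: A 31, B 22, E 14. E eliminated.
Round 5: A 31, B 36. B has a majority (≥34).

B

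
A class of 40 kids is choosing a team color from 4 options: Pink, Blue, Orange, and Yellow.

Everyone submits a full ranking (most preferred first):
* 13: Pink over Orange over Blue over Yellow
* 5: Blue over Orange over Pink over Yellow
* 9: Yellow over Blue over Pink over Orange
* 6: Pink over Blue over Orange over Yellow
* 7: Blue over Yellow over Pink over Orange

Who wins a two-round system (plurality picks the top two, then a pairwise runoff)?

Round 1 first-place votes: Pink 19, Blue 12, Orange 0, Yellow 9. Pink and Blue advance.
Runoff: Pink is ranked above Blue on 19 ballots, Blue above Pink on 21.

Blue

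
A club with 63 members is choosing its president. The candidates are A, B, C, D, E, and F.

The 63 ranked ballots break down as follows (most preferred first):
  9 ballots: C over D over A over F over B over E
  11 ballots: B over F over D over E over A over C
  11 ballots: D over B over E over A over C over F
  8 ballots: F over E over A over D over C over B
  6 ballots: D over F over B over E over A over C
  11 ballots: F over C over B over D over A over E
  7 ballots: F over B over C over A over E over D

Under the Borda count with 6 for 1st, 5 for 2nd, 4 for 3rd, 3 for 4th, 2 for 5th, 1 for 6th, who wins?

A: 9×4 + 11×2 + 11×3 + 8×4 + 6×2 + 11×2 + 7×3 = 178
B: 9×2 + 11×6 + 11×5 + 8×1 + 6×4 + 11×4 + 7×5 = 250
C: 9×6 + 11×1 + 11×2 + 8×2 + 6×1 + 11×5 + 7×4 = 192
D: 9×5 + 11×4 + 11×6 + 8×3 + 6×6 + 11×3 + 7×1 = 255
E: 9×1 + 11×3 + 11×4 + 8×5 + 6×3 + 11×1 + 7×2 = 169
F: 9×3 + 11×5 + 11×1 + 8×6 + 6×5 + 11×6 + 7×6 = 279

F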